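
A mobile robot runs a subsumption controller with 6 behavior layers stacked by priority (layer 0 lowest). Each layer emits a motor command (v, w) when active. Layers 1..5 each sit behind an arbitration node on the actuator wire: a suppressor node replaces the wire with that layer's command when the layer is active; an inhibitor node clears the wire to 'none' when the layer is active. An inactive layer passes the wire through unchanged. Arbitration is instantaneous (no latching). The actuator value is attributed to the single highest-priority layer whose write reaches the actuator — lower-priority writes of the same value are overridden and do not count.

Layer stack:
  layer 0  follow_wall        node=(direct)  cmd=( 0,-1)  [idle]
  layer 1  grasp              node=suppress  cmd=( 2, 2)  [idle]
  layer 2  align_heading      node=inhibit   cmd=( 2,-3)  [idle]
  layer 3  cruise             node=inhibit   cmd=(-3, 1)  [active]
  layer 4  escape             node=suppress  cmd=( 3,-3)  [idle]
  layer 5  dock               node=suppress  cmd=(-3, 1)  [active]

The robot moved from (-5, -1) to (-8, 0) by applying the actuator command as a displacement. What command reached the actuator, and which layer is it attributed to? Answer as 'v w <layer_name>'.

-3 1 dock

displacement = (-8, 0) − (-5, -1) = (-3, 1)
L0 follow_wall: idle → wire = none
L1 grasp: idle → wire stays none
L2 align_heading: idle → wire stays none
L3 cruise: active, inhibitor → wire = none
L4 escape: idle → wire stays none
L5 dock: active, suppressor → wire = (-3, 1)
actuator = (-3, 1) — from layer 5 (dock)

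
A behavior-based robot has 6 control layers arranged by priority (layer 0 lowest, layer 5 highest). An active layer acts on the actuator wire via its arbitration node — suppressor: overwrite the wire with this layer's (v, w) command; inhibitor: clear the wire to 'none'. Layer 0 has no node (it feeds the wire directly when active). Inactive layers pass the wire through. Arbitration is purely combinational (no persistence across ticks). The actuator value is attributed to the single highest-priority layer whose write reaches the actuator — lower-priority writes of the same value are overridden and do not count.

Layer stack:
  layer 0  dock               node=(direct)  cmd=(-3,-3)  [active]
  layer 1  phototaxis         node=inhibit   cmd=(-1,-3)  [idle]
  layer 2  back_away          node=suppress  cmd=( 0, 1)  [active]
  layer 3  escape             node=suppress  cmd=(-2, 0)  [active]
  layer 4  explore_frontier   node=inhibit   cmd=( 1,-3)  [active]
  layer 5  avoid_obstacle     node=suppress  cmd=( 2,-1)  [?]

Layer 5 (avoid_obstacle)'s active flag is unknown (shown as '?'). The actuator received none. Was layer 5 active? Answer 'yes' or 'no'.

no

If layer 5 is active=yes:
  actuator would be (2, -1)
If layer 5 is active=no:
  actuator would be none
Observed none, so layer 5 was idle.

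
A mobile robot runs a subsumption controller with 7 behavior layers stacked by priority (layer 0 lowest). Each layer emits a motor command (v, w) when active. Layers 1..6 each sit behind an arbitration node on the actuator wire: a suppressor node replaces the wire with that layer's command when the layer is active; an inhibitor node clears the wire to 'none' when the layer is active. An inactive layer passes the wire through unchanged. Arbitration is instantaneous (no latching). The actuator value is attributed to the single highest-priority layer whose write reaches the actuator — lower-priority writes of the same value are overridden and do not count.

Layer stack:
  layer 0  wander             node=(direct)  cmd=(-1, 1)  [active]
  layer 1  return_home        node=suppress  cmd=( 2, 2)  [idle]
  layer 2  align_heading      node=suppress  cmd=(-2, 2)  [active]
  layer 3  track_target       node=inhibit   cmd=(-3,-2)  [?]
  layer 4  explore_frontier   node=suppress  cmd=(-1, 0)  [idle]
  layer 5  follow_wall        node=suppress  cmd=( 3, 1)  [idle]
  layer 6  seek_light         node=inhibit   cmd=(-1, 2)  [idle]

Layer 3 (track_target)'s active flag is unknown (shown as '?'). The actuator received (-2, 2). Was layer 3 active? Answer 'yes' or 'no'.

If layer 3 is active=yes:
  actuator would be none
If layer 3 is active=no:
  actuator would be (-2, 2)
Observed (-2, 2), so layer 3 was idle.

no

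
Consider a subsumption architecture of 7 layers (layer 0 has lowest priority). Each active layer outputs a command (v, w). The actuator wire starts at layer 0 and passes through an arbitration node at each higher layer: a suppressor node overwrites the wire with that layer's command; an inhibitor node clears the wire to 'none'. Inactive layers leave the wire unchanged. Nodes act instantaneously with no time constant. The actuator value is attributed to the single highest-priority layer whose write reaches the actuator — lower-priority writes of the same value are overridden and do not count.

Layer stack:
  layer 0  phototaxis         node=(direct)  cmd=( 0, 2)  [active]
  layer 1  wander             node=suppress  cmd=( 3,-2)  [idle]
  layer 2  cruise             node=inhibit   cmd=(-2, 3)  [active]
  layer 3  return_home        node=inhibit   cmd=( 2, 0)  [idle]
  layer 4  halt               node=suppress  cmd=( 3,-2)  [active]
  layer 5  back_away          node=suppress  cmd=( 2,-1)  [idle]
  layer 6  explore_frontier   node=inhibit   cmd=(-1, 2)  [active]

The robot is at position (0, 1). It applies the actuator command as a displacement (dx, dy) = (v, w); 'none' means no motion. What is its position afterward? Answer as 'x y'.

layer 0 (phototaxis) active — direct: (0, 2)
layer 1 (wander) idle — unchanged: (0, 2)
layer 2 (cruise) active — inhibits: none
layer 3 (return_home) idle — unchanged: none
layer 4 (halt) active — suppresses: (3, -2)
layer 5 (back_away) idle — unchanged: (3, -2)
layer 6 (explore_frontier) active — inhibits: none
→ actuator none
position: (0, 1) + none = (0, 1)

0 1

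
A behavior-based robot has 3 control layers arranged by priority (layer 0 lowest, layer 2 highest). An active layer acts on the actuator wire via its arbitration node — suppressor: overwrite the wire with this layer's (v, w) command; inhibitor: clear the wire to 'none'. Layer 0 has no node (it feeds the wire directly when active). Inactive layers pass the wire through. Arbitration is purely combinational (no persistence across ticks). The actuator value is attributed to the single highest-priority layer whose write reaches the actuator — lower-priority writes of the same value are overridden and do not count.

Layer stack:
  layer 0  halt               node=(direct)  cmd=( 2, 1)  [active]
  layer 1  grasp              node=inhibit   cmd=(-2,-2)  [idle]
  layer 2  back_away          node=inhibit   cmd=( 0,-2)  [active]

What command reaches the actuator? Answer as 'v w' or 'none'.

none

[0] halt on; wire := (2, 1)
[1] grasp off; pass (2, 1)
[2] back_away on (inhibit); wire := none
output none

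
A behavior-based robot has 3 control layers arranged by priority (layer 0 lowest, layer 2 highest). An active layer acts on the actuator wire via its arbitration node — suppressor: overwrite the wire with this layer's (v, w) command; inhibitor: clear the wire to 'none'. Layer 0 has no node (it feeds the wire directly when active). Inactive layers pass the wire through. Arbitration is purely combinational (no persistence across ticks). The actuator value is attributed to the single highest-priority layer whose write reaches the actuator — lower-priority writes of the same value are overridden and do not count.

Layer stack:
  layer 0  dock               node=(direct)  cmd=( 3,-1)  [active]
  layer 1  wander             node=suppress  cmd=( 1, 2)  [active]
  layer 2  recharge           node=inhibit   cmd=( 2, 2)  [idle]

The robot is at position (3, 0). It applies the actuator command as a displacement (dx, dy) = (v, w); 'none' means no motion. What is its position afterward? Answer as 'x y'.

L0 dock: active, feeds wire = (3, -1)
L1 wander: active, suppressor → wire = (1, 2)
L2 recharge: idle → wire stays (1, 2)
actuator = (1, 2)
position: (3, 0) + (1, 2) = (4, 2)

4 2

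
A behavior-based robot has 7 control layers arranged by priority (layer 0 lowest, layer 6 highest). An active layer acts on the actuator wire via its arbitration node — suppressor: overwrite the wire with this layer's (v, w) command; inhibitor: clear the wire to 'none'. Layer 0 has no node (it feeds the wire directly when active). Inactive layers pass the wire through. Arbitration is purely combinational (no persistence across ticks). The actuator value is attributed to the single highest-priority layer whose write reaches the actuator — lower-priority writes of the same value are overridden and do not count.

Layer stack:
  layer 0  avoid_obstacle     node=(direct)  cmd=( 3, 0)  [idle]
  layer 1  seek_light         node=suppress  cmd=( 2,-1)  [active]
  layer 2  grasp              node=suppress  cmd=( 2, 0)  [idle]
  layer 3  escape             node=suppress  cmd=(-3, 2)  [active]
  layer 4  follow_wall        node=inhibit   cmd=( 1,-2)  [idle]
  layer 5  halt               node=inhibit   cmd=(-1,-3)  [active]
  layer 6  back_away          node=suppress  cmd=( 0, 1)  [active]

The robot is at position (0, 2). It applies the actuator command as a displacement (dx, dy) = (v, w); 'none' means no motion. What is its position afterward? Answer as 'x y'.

0 3

[0] avoid_obstacle off; wire := none
[1] seek_light on (suppress); wire := (2, -1)
[2] grasp off; pass (2, -1)
[3] escape on (suppress); wire := (-3, 2)
[4] follow_wall off; pass (-3, 2)
[5] halt on (inhibit); wire := none
[6] back_away on (suppress); wire := (0, 1)
output (0, 1)
position: (0, 2) + (0, 1) = (0, 3)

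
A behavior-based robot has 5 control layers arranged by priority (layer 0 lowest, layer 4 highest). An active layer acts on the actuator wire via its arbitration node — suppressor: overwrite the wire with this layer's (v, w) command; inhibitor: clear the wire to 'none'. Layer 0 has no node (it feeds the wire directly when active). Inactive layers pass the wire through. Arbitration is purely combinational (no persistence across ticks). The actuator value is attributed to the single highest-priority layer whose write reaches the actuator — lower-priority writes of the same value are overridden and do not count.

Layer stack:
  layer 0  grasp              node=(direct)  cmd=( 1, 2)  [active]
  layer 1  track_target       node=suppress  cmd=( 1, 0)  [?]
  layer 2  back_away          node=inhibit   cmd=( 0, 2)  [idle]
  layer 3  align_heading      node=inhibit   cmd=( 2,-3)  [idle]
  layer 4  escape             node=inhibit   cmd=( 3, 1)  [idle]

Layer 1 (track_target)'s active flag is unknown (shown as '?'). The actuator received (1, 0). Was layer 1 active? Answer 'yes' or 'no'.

If layer 1 is active=yes:
  actuator would be (1, 0)
If layer 1 is active=no:
  actuator would be (1, 2)
Observed (1, 0), so layer 1 was active.

yes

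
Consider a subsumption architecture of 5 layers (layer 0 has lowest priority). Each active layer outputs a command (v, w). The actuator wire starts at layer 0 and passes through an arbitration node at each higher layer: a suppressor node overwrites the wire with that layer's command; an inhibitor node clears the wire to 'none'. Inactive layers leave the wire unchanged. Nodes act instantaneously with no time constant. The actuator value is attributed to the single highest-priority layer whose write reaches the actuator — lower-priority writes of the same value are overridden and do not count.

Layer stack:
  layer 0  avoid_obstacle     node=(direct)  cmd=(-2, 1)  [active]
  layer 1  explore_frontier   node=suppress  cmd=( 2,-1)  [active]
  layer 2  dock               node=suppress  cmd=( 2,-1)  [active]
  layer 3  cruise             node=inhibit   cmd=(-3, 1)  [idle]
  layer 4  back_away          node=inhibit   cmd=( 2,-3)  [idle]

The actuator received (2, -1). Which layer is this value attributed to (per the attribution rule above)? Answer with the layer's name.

[0] avoid_obstacle on; wire := (-2, 1)
[1] explore_frontier on (suppress); wire := (2, -1)
[2] dock on (suppress); wire := (2, -1)
[3] cruise off; pass (2, -1)
[4] back_away off; pass (2, -1)
output (2, -1)
last writer: layer 2 = dock

dock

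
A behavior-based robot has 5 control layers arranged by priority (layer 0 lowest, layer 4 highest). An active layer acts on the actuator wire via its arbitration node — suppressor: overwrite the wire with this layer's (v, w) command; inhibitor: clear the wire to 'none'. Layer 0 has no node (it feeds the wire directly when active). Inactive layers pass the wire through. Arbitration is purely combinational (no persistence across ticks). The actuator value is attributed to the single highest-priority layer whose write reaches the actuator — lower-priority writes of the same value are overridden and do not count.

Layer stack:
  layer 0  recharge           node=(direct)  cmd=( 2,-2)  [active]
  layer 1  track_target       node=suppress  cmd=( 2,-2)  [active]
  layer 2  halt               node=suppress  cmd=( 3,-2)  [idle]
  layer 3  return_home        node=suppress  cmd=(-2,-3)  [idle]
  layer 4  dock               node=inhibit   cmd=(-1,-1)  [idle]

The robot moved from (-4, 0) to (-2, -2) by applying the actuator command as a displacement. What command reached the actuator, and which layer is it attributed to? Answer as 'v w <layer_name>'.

displacement = (-2, -2) − (-4, 0) = (2, -2)
[0] recharge on; wire := (2, -2)
[1] track_target on (suppress); wire := (2, -2)
[2] halt off; pass (2, -2)
[3] return_home off; pass (2, -2)
[4] dock off; pass (2, -2)
output (2, -2) — from layer 1 (track_target)

2 -2 track_target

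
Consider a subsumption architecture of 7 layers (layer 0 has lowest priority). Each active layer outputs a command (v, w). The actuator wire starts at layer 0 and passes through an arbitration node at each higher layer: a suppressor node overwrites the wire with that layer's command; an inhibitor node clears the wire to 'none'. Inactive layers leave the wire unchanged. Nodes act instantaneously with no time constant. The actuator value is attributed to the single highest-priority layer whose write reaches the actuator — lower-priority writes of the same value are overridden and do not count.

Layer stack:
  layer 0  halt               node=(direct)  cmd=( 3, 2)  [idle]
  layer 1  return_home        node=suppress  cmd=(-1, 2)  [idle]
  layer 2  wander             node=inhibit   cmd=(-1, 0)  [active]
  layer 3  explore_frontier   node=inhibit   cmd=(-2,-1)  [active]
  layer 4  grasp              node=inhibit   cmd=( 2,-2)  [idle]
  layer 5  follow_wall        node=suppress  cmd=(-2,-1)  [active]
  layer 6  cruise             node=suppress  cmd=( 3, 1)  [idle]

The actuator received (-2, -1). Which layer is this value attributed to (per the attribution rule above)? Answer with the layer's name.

follow_wall

[0] halt off; wire := none
[1] return_home off; pass none
[2] wander on (inhibit); wire := none
[3] explore_frontier on (inhibit); wire := none
[4] grasp off; pass none
[5] follow_wall on (suppress); wire := (-2, -1)
[6] cruise off; pass (-2, -1)
output (-2, -1)
last writer: layer 5 = follow_wall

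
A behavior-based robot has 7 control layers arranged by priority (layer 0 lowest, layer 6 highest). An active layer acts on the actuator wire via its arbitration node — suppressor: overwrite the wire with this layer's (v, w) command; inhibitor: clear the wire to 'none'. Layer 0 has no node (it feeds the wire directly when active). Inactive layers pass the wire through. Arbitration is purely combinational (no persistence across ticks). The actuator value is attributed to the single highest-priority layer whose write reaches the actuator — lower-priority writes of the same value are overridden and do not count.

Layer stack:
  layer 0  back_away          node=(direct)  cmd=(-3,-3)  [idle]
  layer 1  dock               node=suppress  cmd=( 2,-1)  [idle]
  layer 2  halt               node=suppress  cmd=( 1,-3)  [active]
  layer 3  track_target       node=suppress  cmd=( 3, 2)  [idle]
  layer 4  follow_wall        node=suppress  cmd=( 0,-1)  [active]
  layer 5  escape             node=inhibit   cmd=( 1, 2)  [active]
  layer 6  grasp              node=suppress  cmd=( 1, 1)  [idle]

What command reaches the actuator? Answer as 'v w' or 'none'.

[0] back_away off; wire := none
[1] dock off; pass none
[2] halt on (suppress); wire := (1, -3)
[3] track_target off; pass (1, -3)
[4] follow_wall on (suppress); wire := (0, -1)
[5] escape on (inhibit); wire := none
[6] grasp off; pass none
output none

none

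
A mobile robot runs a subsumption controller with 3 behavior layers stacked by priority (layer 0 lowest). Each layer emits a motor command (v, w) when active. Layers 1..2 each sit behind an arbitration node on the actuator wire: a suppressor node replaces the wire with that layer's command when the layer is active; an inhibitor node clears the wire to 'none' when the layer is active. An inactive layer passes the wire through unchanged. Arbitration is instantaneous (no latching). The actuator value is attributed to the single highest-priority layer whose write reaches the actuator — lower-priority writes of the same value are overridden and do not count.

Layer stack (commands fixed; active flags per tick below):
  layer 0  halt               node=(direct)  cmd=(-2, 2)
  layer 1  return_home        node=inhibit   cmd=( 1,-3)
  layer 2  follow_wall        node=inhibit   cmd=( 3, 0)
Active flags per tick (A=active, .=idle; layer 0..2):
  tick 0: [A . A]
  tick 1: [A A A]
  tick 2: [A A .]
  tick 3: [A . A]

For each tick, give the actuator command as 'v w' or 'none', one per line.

tick 0:
  L0 halt: active, feeds wire = (-2, 2)
  L1 return_home: idle → wire stays (-2, 2)
  L2 follow_wall: active, inhibitor → wire = none
  actuator = none
tick 1:
  L0 halt: active, feeds wire = (-2, 2)
  L1 return_home: active, inhibitor → wire = none
  L2 follow_wall: active, inhibitor → wire = none
  actuator = none
tick 2:
  L0 halt: active, feeds wire = (-2, 2)
  L1 return_home: active, inhibitor → wire = none
  L2 follow_wall: idle → wire stays none
  actuator = none
tick 3:
  L0 halt: active, feeds wire = (-2, 2)
  L1 return_home: idle → wire stays (-2, 2)
  L2 follow_wall: active, inhibitor → wire = none
  actuator = none

none
none
none
none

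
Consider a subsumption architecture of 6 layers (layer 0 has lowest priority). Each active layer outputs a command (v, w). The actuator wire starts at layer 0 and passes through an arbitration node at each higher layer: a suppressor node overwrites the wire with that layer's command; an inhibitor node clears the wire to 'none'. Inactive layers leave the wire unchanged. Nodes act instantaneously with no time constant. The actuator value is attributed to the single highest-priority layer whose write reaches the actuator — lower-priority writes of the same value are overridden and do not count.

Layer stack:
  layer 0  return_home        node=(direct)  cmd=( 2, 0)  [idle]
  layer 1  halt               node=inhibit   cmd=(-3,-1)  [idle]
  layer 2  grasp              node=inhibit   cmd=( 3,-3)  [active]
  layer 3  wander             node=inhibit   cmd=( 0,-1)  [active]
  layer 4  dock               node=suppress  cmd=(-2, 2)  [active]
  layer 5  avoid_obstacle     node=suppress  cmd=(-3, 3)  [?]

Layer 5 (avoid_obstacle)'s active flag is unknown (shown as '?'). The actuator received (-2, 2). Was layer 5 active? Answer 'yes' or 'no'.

no

If layer 5 is active=yes:
  actuator would be (-3, 3)
If layer 5 is active=no:
  actuator would be (-2, 2)
Observed (-2, 2), so layer 5 was idle.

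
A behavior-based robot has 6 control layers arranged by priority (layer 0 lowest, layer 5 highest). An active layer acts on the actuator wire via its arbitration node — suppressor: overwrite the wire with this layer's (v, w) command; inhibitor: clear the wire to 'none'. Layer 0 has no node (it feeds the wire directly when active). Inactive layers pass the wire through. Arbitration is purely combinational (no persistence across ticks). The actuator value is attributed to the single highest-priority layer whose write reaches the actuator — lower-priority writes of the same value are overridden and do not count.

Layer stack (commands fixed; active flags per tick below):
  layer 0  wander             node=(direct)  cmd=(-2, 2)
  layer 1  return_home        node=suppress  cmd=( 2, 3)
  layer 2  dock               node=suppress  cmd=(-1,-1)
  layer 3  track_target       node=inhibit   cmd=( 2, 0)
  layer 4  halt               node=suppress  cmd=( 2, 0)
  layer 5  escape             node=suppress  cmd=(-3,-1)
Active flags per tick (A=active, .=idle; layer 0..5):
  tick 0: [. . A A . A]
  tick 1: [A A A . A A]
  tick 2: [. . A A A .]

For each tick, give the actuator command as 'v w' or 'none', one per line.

-3 -1
-3 -1
2 0

tick 0:
  [0] wander off; wire := none
  [1] return_home off; pass none
  [2] dock on (suppress); wire := (-1, -1)
  [3] track_target on (inhibit); wire := none
  [4] halt off; pass none
  [5] escape on (suppress); wire := (-3, -1)
  output (-3, -1)
tick 1:
  [0] wander on; wire := (-2, 2)
  [1] return_home on (suppress); wire := (2, 3)
  [2] dock on (suppress); wire := (-1, -1)
  [3] track_target off; pass (-1, -1)
  [4] halt on (suppress); wire := (2, 0)
  [5] escape on (suppress); wire := (-3, -1)
  output (-3, -1)
tick 2:
  [0] wander off; wire := none
  [1] return_home off; pass none
  [2] dock on (suppress); wire := (-1, -1)
  [3] track_target on (inhibit); wire := none
  [4] halt on (suppress); wire := (2, 0)
  [5] escape off; pass (2, 0)
  output (2, 0)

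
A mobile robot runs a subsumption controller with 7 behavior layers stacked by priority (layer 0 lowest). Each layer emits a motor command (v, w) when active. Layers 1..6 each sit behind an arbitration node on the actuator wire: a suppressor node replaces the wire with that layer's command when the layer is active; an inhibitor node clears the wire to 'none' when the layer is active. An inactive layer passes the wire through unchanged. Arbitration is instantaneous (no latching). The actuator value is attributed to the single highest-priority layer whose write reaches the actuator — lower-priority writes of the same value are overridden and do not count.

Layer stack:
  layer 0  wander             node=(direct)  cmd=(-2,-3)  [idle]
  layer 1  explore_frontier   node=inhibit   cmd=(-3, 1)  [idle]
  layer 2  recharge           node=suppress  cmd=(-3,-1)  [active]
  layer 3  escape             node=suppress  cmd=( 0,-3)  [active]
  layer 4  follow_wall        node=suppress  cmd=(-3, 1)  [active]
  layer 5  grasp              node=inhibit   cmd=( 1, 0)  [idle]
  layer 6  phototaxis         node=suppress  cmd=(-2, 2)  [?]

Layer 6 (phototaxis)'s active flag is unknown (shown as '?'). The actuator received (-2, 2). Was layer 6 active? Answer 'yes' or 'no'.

yes

If layer 6 is active=yes:
  actuator would be (-2, 2)
If layer 6 is active=no:
  actuator would be (-3, 1)
Observed (-2, 2), so layer 6 was active.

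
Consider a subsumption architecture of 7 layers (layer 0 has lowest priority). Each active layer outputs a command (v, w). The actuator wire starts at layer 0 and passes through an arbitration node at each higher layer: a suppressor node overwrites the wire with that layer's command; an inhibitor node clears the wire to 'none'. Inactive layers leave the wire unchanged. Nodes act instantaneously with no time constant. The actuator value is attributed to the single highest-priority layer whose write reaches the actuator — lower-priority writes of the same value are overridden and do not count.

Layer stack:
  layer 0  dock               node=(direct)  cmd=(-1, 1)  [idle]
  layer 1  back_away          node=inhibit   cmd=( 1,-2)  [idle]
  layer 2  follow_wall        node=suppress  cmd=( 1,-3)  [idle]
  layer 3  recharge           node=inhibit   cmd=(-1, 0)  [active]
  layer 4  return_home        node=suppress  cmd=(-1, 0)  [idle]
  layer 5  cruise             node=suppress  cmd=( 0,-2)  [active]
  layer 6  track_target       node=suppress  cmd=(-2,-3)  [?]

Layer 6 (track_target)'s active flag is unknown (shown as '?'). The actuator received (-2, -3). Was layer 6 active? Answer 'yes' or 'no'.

If layer 6 is active=yes:
  actuator would be (-2, -3)
If layer 6 is active=no:
  actuator would be (0, -2)
Observed (-2, -3), so layer 6 was active.

yes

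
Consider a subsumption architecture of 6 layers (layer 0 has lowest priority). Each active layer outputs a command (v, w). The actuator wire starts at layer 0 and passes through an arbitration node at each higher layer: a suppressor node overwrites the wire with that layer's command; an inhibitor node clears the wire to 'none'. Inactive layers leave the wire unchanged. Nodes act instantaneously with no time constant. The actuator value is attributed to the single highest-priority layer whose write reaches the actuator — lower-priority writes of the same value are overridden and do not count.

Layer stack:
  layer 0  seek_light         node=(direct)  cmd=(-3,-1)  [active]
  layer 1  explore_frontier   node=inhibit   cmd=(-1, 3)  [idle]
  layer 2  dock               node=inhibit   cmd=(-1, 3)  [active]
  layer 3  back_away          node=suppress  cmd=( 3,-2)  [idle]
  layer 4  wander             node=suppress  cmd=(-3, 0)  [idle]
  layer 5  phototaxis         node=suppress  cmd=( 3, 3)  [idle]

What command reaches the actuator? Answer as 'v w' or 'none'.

layer 0 (seek_light) active — direct: (-3, -1)
layer 1 (explore_frontier) idle — unchanged: (-3, -1)
layer 2 (dock) active — inhibits: none
layer 3 (back_away) idle — unchanged: none
layer 4 (wander) idle — unchanged: none
layer 5 (phototaxis) idle — unchanged: none
→ actuator none

none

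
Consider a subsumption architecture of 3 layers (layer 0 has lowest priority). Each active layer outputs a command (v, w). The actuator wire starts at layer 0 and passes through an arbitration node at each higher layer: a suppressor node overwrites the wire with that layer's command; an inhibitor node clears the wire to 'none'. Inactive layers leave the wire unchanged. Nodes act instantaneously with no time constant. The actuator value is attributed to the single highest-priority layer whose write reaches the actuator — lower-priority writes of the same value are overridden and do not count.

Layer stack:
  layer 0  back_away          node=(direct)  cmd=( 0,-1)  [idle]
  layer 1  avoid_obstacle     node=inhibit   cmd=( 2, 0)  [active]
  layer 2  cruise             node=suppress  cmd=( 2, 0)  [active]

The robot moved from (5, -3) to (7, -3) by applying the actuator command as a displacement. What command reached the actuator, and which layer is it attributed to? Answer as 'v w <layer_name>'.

2 0 cruise

displacement = (7, -3) − (5, -3) = (2, 0)
[0] back_away off; wire := none
[1] avoid_obstacle on (inhibit); wire := none
[2] cruise on (suppress); wire := (2, 0)
output (2, 0) — from layer 2 (cruise)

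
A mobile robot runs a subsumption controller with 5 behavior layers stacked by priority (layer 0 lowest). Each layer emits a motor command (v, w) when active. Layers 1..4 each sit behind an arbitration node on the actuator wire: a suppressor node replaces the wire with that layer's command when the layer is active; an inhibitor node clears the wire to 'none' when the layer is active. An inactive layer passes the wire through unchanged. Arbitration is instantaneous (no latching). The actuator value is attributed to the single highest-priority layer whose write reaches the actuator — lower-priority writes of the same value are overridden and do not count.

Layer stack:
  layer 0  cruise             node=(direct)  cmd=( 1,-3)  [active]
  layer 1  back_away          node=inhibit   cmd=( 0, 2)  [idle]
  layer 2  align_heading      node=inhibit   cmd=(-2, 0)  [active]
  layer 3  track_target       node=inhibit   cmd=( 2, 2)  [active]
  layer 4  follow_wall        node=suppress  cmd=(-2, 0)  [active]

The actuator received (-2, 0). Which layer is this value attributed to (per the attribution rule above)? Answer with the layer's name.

layer 0 (cruise) active — direct: (1, -3)
layer 1 (back_away) idle — unchanged: (1, -3)
layer 2 (align_heading) active — inhibits: none
layer 3 (track_target) active — inhibits: none
layer 4 (follow_wall) active — suppresses: (-2, 0)
→ actuator (-2, 0)
last writer: layer 4 = follow_wall

follow_wall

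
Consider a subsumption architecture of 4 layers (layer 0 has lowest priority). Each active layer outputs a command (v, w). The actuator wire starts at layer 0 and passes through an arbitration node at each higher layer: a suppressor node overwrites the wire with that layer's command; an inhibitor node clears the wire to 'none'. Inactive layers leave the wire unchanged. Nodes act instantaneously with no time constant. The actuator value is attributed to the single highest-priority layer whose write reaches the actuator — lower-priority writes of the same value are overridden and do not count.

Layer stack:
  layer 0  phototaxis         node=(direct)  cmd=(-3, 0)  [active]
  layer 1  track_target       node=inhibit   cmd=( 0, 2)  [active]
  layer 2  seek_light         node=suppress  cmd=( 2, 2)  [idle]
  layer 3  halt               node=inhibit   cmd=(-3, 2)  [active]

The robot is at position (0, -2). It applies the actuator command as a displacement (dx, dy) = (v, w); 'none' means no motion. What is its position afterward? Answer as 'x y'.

0 -2

[0] phototaxis on; wire := (-3, 0)
[1] track_target on (inhibit); wire := none
[2] seek_light off; pass none
[3] halt on (inhibit); wire := none
output none
position: (0, -2) + none = (0, -2)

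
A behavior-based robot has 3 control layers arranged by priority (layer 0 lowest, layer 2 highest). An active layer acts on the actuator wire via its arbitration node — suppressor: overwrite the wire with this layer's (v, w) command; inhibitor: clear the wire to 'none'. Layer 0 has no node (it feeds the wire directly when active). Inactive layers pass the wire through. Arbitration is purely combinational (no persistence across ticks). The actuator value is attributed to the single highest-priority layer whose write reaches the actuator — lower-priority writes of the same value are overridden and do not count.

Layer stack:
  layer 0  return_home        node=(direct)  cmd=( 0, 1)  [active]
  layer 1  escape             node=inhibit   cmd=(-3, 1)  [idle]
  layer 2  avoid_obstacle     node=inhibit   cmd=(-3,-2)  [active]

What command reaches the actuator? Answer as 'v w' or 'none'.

none

layer 0 (return_home) active — direct: (0, 1)
layer 1 (escape) idle — unchanged: (0, 1)
layer 2 (avoid_obstacle) active — inhibits: none
→ actuator none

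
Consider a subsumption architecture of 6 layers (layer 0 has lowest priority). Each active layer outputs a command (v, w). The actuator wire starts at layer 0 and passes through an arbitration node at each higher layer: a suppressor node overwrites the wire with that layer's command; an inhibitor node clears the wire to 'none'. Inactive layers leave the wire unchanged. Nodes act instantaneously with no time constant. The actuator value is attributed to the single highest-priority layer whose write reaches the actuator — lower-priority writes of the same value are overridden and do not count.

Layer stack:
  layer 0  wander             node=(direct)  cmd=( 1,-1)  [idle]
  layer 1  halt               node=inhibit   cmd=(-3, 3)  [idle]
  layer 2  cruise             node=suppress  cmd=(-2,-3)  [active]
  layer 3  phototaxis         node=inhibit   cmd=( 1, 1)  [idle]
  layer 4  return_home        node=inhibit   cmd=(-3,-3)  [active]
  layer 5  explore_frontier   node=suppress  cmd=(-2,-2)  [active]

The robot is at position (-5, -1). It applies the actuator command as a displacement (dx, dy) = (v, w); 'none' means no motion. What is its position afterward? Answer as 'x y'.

L0 wander: idle → wire = none
L1 halt: idle → wire stays none
L2 cruise: active, suppressor → wire = (-2, -3)
L3 phototaxis: idle → wire stays (-2, -3)
L4 return_home: active, inhibitor → wire = none
L5 explore_frontier: active, suppressor → wire = (-2, -2)
actuator = (-2, -2)
position: (-5, -1) + (-2, -2) = (-7, -3)

-7 -3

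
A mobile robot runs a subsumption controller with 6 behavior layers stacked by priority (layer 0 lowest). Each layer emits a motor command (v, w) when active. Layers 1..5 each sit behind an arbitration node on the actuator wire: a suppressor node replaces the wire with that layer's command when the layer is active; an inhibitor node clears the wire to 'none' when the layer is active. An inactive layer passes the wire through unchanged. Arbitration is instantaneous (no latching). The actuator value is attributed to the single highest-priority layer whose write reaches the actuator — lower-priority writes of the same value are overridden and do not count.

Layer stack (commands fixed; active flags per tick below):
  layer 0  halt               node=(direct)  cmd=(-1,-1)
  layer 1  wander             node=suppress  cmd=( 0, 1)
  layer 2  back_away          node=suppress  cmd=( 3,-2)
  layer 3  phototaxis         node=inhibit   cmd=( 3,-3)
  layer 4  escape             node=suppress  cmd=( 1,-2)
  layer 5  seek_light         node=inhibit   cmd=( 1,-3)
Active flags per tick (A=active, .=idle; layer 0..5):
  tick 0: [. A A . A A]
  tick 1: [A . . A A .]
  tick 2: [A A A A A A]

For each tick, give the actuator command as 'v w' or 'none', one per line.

tick 0:
  L0 halt: idle → wire = none
  L1 wander: active, suppressor → wire = (0, 1)
  L2 back_away: active, suppressor → wire = (3, -2)
  L3 phototaxis: idle → wire stays (3, -2)
  L4 escape: active, suppressor → wire = (1, -2)
  L5 seek_light: active, inhibitor → wire = none
  actuator = none
tick 1:
  L0 halt: active, feeds wire = (-1, -1)
  L1 wander: idle → wire stays (-1, -1)
  L2 back_away: idle → wire stays (-1, -1)
  L3 phototaxis: active, inhibitor → wire = none
  L4 escape: active, suppressor → wire = (1, -2)
  L5 seek_light: idle → wire stays (1, -2)
  actuator = (1, -2)
tick 2:
  L0 halt: active, feeds wire = (-1, -1)
  L1 wander: active, suppressor → wire = (0, 1)
  L2 back_away: active, suppressor → wire = (3, -2)
  L3 phototaxis: active, inhibitor → wire = none
  L4 escape: active, suppressor → wire = (1, -2)
  L5 seek_light: active, inhibitor → wire = none
  actuator = none

none
1 -2
none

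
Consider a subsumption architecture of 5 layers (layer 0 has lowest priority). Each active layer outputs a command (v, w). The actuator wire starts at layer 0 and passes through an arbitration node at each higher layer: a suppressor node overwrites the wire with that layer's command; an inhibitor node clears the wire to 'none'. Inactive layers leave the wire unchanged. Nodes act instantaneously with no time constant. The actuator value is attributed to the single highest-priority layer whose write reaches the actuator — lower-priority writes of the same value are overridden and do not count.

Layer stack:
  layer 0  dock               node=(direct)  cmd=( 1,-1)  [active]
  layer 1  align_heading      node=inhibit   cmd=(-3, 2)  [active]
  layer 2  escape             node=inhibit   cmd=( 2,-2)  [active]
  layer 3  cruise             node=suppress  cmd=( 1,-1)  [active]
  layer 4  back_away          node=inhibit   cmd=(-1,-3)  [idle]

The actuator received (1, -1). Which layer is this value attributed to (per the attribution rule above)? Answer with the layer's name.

cruise

layer 0 (dock) active — direct: (1, -1)
layer 1 (align_heading) active — inhibits: none
layer 2 (escape) active — inhibits: none
layer 3 (cruise) active — suppresses: (1, -1)
layer 4 (back_away) idle — unchanged: (1, -1)
→ actuator (1, -1)
last writer: layer 3 = cruise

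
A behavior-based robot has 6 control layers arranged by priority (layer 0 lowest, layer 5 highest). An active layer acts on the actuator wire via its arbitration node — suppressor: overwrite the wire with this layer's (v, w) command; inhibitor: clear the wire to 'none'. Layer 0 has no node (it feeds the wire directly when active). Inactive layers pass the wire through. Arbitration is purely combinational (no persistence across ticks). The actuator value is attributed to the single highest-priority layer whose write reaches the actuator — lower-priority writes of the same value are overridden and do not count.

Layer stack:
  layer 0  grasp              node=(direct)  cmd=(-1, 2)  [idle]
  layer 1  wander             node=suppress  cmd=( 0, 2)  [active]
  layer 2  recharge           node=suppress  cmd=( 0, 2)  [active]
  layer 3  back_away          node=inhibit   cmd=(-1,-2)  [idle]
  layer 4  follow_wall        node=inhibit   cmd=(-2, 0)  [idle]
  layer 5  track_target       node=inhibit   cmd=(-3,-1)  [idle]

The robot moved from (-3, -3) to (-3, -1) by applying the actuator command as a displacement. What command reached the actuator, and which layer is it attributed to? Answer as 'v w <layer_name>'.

displacement = (-3, -1) − (-3, -3) = (0, 2)
L0 grasp: idle → wire = none
L1 wander: active, suppressor → wire = (0, 2)
L2 recharge: active, suppressor → wire = (0, 2)
L3 back_away: idle → wire stays (0, 2)
L4 follow_wall: idle → wire stays (0, 2)
L5 track_target: idle → wire stays (0, 2)
actuator = (0, 2) — from layer 2 (recharge)

0 2 recharge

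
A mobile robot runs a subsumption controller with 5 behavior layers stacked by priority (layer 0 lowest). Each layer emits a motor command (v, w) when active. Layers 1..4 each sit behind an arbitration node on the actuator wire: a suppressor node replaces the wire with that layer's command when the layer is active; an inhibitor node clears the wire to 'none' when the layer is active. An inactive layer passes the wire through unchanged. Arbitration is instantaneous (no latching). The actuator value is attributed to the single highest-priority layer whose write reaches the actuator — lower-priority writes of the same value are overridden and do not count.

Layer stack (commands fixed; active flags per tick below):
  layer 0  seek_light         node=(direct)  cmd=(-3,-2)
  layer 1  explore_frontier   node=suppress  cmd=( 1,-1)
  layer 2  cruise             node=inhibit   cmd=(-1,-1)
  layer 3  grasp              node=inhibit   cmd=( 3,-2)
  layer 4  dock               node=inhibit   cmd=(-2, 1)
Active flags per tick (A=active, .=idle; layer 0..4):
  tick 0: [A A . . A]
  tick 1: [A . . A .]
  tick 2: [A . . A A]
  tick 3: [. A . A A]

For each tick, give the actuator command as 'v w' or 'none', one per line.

none
none
none
none

tick 0:
  L0 seek_light: active, feeds wire = (-3, -2)
  L1 explore_frontier: active, suppressor → wire = (1, -1)
  L2 cruise: idle → wire stays (1, -1)
  L3 grasp: idle → wire stays (1, -1)
  L4 dock: active, inhibitor → wire = none
  actuator = none
tick 1:
  L0 seek_light: active, feeds wire = (-3, -2)
  L1 explore_frontier: idle → wire stays (-3, -2)
  L2 cruise: idle → wire stays (-3, -2)
  L3 grasp: active, inhibitor → wire = none
  L4 dock: idle → wire stays none
  actuator = none
tick 2:
  L0 seek_light: active, feeds wire = (-3, -2)
  L1 explore_frontier: idle → wire stays (-3, -2)
  L2 cruise: idle → wire stays (-3, -2)
  L3 grasp: active, inhibitor → wire = none
  L4 dock: active, inhibitor → wire = none
  actuator = none
tick 3:
  L0 seek_light: idle → wire = none
  L1 explore_frontier: active, suppressor → wire = (1, -1)
  L2 cruise: idle → wire stays (1, -1)
  L3 grasp: active, inhibitor → wire = none
  L4 dock: active, inhibitor → wire = none
  actuator = none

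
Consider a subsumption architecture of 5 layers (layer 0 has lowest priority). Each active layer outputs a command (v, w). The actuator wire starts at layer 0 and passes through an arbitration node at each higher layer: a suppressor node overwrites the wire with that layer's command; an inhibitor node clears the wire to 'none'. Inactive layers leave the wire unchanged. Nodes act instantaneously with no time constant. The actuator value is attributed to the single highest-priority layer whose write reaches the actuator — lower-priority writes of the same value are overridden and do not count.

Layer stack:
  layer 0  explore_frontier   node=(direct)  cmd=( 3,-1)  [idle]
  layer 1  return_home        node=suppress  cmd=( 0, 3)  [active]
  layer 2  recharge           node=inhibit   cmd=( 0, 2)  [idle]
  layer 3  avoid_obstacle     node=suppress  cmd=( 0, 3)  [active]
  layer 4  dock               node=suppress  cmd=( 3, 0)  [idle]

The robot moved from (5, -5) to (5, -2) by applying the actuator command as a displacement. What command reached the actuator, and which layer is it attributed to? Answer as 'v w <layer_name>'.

0 3 avoid_obstacle

displacement = (5, -2) − (5, -5) = (0, 3)
[0] explore_frontier off; wire := none
[1] return_home on (suppress); wire := (0, 3)
[2] recharge off; pass (0, 3)
[3] avoid_obstacle on (suppress); wire := (0, 3)
[4] dock off; pass (0, 3)
output (0, 3) — from layer 3 (avoid_obstacle)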